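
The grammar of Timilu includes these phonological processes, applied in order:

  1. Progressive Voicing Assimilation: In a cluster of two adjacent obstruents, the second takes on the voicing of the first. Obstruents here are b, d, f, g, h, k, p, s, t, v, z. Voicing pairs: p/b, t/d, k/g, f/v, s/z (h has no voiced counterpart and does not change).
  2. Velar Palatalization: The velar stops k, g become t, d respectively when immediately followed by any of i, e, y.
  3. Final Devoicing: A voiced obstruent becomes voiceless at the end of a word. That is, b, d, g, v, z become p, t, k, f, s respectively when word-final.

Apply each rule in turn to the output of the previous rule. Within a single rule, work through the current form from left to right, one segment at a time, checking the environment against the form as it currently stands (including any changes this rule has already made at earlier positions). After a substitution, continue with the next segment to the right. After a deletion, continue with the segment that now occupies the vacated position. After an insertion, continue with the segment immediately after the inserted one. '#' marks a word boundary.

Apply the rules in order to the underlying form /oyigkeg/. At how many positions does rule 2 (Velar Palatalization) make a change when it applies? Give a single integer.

1 Progressive Voicing Assimilation: [oyigkeg] → [oyiggeg]
2 Velar Palatalization: [oyiggeg] → [oyigdeg]
3 Final Devoicing: [oyigdeg] → [oyigdek]
Rule 2 changed 1 position(s).

1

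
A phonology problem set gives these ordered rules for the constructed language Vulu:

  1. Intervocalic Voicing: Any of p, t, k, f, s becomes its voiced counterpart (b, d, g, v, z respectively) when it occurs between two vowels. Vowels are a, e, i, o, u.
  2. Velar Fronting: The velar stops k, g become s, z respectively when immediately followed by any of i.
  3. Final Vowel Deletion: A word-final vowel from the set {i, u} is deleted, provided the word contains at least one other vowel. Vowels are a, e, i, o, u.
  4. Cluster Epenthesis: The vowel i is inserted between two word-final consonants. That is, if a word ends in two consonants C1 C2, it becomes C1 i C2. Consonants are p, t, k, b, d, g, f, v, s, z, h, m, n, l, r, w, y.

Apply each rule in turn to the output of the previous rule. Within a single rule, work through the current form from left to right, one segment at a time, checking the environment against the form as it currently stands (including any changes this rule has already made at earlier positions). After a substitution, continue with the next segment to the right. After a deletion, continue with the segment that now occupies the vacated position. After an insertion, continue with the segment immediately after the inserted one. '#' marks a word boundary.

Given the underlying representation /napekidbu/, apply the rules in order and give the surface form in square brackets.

[nabezidib]

1 Intervocalic Voicing: [napekidbu] → [nabegidbu]
2 Velar Fronting: [nabegidbu] → [nabezidbu]
3 Final Vowel Deletion: [nabezidbu] → [nabezidb]
4 Cluster Epenthesis: [nabezidb] → [nabezidib]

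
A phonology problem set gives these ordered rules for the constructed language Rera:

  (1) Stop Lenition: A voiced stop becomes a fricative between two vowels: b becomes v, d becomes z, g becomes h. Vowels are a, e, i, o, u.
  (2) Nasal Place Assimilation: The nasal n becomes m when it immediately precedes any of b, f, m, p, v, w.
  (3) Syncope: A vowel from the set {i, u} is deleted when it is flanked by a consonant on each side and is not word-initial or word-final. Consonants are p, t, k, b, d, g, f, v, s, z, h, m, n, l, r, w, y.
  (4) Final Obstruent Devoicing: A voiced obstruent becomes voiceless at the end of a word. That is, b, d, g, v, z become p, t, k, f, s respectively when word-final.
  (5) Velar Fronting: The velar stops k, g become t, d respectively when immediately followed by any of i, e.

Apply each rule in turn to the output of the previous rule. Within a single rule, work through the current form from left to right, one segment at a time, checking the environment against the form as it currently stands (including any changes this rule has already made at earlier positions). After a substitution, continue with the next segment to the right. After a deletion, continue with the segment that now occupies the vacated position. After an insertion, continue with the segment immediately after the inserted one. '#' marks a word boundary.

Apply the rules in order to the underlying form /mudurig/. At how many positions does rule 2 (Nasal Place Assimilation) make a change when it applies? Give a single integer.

(1) Stop Lenition: [mudurig] → [muzurig]
(2) Nasal Place Assimilation: no change — [muzurig]
(3) Syncope: [muzurig] → [mzrg]
(4) Final Obstruent Devoicing: [mzrg] → [mzrk]
(5) Velar Fronting: no change — [mzrk]
Rule 2 changed 0 position(s).

0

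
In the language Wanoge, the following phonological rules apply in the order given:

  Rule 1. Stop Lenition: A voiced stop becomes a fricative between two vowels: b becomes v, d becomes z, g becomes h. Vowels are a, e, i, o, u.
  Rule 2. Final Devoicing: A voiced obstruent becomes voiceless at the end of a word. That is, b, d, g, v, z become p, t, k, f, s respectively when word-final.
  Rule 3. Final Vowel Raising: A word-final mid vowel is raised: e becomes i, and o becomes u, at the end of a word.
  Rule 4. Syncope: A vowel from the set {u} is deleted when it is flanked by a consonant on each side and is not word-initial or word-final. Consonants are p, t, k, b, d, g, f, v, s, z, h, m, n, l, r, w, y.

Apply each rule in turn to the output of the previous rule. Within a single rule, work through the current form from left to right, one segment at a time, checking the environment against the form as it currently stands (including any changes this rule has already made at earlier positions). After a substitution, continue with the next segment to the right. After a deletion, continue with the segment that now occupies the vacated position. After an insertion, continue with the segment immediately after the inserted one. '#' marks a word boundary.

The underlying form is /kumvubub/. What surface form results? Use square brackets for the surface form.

Rule 1 Stop Lenition: [kumvubub] → [kumvuvub]
Rule 2 Final Devoicing: [kumvuvub] → [kumvuvup]
Rule 3 Final Vowel Raising: no change — [kumvuvup]
Rule 4 Syncope: [kumvuvup] → [kmvvp]

[kmvvp]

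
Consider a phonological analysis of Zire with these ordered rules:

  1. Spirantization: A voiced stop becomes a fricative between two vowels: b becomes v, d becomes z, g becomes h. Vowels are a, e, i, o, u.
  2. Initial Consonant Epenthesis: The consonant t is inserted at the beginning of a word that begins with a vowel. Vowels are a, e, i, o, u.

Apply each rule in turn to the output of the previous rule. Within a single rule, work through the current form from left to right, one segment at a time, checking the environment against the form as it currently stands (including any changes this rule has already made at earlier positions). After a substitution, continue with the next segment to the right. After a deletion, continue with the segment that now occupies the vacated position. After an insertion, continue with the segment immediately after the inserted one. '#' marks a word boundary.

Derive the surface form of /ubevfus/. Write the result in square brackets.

[tuvevfus]

1 Spirantization: [ubevfus] → [uvevfus]
2 Initial Consonant Epenthesis: [uvevfus] → [tuvevfus]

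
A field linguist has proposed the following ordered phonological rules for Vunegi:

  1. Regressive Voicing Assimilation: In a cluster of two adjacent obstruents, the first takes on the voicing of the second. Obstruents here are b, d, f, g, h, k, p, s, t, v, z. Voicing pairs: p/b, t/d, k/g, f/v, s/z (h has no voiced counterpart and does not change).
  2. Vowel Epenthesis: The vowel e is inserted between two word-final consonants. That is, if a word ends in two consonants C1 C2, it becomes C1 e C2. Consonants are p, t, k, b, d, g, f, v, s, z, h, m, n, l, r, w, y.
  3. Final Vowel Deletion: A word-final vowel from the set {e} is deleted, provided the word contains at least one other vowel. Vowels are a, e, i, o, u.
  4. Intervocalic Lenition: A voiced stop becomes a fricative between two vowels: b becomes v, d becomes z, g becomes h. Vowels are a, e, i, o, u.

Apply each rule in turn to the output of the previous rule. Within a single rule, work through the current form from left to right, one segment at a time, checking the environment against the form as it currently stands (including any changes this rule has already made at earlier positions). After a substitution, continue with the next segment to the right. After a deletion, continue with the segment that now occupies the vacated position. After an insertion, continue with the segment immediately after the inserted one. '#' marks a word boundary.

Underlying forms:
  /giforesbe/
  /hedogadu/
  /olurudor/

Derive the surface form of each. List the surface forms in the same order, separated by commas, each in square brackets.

[giforezb], [hezohazu], [oluruzor]

/giforesbe/:
  1 Regressive Voicing Assimilation: [giforesbe] → [giforezbe]
  2 Vowel Epenthesis: no change — [giforezbe]
  3 Final Vowel Deletion: [giforezbe] → [giforezb]
  4 Intervocalic Lenition: no change — [giforezb]
/hedogadu/:
  1 Regressive Voicing Assimilation: no change — [hedogadu]
  2 Vowel Epenthesis: no change — [hedogadu]
  3 Final Vowel Deletion: no change — [hedogadu]
  4 Intervocalic Lenition: [hedogadu] → [hezohazu]
/olurudor/:
  1 Regressive Voicing Assimilation: no change — [olurudor]
  2 Vowel Epenthesis: no change — [olurudor]
  3 Final Vowel Deletion: no change — [olurudor]
  4 Intervocalic Lenition: [olurudor] → [oluruzor]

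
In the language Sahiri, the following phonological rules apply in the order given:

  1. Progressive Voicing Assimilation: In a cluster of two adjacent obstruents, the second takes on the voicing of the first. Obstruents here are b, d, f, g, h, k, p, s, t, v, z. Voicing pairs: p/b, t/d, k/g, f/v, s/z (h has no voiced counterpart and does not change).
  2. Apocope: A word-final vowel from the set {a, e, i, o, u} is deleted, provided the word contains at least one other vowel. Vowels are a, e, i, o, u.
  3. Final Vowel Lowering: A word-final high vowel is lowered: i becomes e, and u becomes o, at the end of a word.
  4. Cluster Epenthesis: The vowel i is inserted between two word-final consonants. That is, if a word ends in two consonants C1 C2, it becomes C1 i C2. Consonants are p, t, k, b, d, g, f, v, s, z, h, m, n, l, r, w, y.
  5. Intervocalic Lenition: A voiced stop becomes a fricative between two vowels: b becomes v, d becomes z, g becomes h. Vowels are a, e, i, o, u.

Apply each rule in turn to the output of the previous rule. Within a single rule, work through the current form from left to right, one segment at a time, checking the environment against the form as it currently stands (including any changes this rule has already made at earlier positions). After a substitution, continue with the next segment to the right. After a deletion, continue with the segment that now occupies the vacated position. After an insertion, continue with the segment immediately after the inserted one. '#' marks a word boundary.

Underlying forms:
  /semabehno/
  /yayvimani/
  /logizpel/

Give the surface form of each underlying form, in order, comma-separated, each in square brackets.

[semavehin], [yayviman], [lohizbel]

/semabehno/:
  1 Progressive Voicing Assimilation: no change — [semabehno]
  2 Apocope: [semabehno] → [semabehn]
  3 Final Vowel Lowering: no change — [semabehn]
  4 Cluster Epenthesis: [semabehn] → [semabehin]
  5 Intervocalic Lenition: [semabehin] → [semavehin]
/yayvimani/:
  1 Progressive Voicing Assimilation: no change — [yayvimani]
  2 Apocope: [yayvimani] → [yayviman]
  3 Final Vowel Lowering: no change — [yayviman]
  4 Cluster Epenthesis: no change — [yayviman]
  5 Intervocalic Lenition: no change — [yayviman]
/logizpel/:
  1 Progressive Voicing Assimilation: [logizpel] → [logizbel]
  2 Apocope: no change — [logizbel]
  3 Final Vowel Lowering: no change — [logizbel]
  4 Cluster Epenthesis: no change — [logizbel]
  5 Intervocalic Lenition: [logizbel] → [lohizbel]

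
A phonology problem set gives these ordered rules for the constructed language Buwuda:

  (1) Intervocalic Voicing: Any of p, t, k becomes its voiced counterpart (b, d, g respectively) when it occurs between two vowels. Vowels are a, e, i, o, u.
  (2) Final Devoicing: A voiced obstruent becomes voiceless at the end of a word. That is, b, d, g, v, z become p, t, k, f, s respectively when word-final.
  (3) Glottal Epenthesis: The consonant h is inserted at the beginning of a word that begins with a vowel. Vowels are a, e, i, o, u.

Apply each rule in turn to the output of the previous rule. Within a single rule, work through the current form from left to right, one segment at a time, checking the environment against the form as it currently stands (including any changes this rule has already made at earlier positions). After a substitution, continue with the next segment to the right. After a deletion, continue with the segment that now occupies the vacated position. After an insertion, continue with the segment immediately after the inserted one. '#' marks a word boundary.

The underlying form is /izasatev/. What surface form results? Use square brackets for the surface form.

[hizasadef]

(1) Intervocalic Voicing: [izasatev] → [izasadev]
(2) Final Devoicing: [izasadev] → [izasadef]
(3) Glottal Epenthesis: [izasadef] → [hizasadef]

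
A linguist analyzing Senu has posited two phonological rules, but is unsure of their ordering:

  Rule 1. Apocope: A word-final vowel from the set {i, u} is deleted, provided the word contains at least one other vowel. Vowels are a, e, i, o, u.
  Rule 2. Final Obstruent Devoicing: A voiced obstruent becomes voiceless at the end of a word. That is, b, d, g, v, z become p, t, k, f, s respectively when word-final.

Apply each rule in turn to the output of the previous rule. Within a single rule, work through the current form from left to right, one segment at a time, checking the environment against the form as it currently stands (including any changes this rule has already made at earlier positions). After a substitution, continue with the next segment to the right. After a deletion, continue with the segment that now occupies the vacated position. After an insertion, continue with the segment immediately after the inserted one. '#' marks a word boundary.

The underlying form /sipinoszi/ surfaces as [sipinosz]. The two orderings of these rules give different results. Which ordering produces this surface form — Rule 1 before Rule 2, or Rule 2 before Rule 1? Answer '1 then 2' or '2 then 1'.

Order 1 then 2:
  1 Apocope: [sipinoszi] → [sipinosz]
  2 Final Obstruent Devoicing: [sipinosz] → [sipinoss]
  result: [sipinoss]
Order 2 then 1:
  2 Final Obstruent Devoicing: no change — [sipinoszi]
  1 Apocope: [sipinoszi] → [sipinosz]
  result: [sipinosz]

2 then 1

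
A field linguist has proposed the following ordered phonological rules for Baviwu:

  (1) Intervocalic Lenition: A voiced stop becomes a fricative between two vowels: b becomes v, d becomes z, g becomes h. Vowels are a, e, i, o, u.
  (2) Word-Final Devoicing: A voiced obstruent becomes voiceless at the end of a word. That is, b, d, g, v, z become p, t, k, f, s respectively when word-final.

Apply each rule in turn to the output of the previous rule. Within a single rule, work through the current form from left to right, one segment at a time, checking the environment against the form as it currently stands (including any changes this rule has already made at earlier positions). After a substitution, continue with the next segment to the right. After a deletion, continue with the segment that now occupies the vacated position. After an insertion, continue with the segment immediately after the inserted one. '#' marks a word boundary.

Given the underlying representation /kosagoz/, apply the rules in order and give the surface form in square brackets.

(1) Intervocalic Lenition: [kosagoz] → [kosahoz]
(2) Word-Final Devoicing: [kosahoz] → [kosahos]

[kosahos]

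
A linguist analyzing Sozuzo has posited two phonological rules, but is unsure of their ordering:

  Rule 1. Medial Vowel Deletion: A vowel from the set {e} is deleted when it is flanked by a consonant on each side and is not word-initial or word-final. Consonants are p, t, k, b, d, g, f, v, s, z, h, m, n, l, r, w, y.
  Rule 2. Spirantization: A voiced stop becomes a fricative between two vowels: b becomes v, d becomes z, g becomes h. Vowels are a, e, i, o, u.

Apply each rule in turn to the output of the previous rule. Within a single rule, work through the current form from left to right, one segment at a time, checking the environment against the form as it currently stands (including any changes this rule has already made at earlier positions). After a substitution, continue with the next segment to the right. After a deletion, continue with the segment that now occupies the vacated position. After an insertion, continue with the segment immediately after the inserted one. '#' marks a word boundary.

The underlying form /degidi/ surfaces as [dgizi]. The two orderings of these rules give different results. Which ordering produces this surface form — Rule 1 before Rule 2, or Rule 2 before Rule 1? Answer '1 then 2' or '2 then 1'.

Order 1 then 2:
  1 Medial Vowel Deletion: [degidi] → [dgidi]
  2 Spirantization: [dgidi] → [dgizi]
  result: [dgizi]
Order 2 then 1:
  2 Spirantization: [degidi] → [dehizi]
  1 Medial Vowel Deletion: [dehizi] → [dhizi]
  result: [dhizi]

1 then 2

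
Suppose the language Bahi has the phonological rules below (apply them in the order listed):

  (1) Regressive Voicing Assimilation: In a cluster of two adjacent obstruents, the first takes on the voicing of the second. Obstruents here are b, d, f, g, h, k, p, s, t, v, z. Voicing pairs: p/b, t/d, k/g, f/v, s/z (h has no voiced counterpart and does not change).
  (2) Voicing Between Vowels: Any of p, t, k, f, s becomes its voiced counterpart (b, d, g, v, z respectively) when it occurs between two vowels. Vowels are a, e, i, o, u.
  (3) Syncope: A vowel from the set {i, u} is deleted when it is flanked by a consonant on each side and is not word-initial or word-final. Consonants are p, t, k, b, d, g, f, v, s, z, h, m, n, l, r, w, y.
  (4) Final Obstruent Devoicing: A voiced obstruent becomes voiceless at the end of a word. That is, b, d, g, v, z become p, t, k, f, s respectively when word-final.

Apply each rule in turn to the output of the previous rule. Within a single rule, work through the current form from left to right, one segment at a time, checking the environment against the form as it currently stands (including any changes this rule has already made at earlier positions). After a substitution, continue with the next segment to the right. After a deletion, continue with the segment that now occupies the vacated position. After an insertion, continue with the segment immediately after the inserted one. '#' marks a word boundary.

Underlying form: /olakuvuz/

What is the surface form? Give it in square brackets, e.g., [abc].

[olagvs]

(1) Regressive Voicing Assimilation: no change — [olakuvuz]
(2) Voicing Between Vowels: [olakuvuz] → [olaguvuz]
(3) Syncope: [olaguvuz] → [olagvz]
(4) Final Obstruent Devoicing: [olagvz] → [olagvs]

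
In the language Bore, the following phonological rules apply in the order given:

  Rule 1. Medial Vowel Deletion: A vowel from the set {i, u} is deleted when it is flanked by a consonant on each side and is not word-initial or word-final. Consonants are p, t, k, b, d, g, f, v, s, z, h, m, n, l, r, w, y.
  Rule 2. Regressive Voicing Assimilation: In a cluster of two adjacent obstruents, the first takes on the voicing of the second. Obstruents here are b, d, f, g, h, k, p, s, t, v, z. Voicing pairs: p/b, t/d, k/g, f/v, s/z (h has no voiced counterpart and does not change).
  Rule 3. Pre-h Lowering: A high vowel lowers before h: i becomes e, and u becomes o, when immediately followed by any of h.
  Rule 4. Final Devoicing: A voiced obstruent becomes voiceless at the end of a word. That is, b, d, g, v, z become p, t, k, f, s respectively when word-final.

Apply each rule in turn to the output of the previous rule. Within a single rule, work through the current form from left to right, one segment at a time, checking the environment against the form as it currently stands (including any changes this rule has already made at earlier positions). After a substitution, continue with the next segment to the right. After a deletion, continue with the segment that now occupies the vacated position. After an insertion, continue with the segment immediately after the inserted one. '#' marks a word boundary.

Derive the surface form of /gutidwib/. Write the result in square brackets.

Rule 1 Medial Vowel Deletion: [gutidwib] → [gtdwb]
Rule 2 Regressive Voicing Assimilation: [gtdwb] → [kddwb]
Rule 3 Pre-h Lowering: no change — [kddwb]
Rule 4 Final Devoicing: [kddwb] → [kddwp]

[kddwp]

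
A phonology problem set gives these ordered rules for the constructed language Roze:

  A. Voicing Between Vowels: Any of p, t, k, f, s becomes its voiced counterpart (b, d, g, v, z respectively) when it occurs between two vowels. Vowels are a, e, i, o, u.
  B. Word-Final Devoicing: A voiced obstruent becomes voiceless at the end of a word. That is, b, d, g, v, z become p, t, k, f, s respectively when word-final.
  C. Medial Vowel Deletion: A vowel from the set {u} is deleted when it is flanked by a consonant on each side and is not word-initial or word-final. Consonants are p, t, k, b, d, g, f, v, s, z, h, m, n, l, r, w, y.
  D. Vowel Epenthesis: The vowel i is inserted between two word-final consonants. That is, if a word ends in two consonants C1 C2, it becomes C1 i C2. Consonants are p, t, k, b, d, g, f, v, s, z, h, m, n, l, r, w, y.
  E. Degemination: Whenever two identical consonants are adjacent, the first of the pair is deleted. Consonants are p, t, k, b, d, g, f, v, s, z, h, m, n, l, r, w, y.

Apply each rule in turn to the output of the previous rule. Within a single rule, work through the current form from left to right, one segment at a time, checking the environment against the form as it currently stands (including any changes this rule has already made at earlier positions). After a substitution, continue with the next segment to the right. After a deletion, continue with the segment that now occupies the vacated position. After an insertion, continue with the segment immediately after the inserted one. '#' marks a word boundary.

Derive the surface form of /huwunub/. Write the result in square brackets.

A Voicing Between Vowels: no change — [huwunub]
B Word-Final Devoicing: [huwunub] → [huwunup]
C Medial Vowel Deletion: [huwunup] → [hwnp]
D Vowel Epenthesis: [hwnp] → [hwnip]
E Degemination: no change — [hwnip]

[hwnip]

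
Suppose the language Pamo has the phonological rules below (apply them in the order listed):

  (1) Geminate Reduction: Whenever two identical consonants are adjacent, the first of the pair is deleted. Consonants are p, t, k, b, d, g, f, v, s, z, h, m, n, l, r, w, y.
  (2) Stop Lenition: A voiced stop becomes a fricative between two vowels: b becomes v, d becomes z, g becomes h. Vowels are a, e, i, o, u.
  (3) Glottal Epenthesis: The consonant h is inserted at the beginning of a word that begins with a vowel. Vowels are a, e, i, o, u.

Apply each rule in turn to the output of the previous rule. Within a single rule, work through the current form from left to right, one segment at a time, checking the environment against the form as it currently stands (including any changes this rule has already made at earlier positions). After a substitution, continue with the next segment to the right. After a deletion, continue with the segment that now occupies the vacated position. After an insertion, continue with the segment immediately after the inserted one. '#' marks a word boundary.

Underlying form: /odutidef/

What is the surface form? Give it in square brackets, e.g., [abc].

(1) Geminate Reduction: no change — [odutidef]
(2) Stop Lenition: [odutidef] → [ozutizef]
(3) Glottal Epenthesis: [ozutizef] → [hozutizef]

[hozutizef]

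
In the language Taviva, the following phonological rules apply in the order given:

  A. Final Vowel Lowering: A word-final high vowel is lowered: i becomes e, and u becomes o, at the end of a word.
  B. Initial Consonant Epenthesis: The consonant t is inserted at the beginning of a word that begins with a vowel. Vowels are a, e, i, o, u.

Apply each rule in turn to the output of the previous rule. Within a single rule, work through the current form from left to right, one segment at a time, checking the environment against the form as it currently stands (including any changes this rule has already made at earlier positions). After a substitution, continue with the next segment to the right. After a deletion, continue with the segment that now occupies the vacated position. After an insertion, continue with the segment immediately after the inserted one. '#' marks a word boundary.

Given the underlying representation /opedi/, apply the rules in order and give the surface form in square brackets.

[topede]

A Final Vowel Lowering: [opedi] → [opede]
B Initial Consonant Epenthesis: [opede] → [topede]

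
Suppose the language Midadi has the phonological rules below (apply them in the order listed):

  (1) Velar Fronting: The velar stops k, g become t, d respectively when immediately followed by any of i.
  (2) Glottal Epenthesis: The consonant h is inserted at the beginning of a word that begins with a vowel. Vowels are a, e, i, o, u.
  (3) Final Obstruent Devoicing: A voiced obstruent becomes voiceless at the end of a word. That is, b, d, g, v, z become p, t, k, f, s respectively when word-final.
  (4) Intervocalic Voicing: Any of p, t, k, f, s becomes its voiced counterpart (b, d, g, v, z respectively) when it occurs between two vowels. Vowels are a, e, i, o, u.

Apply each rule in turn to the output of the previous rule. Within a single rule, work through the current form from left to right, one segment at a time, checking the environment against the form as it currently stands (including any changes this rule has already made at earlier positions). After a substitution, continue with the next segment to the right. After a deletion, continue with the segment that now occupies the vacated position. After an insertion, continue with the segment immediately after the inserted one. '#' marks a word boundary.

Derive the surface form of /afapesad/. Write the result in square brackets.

(1) Velar Fronting: no change — [afapesad]
(2) Glottal Epenthesis: [afapesad] → [hafapesad]
(3) Final Obstruent Devoicing: [hafapesad] → [hafapesat]
(4) Intervocalic Voicing: [hafapesat] → [havabezat]

[havabezat]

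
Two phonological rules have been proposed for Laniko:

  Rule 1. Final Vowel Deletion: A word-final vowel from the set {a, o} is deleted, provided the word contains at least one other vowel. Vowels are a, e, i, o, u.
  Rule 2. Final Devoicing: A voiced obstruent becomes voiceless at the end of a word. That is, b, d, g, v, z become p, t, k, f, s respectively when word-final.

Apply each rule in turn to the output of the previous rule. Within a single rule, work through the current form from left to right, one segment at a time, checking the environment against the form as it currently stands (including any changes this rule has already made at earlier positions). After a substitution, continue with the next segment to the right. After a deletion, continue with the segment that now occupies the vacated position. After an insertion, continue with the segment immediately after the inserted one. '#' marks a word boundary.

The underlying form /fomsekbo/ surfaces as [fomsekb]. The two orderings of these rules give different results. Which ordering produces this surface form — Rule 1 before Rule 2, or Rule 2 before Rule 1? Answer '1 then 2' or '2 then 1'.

2 then 1

Order 1 then 2:
  1 Final Vowel Deletion: [fomsekbo] → [fomsekb]
  2 Final Devoicing: [fomsekb] → [fomsekp]
  result: [fomsekp]
Order 2 then 1:
  2 Final Devoicing: no change — [fomsekbo]
  1 Final Vowel Deletion: [fomsekbo] → [fomsekb]
  result: [fomsekb]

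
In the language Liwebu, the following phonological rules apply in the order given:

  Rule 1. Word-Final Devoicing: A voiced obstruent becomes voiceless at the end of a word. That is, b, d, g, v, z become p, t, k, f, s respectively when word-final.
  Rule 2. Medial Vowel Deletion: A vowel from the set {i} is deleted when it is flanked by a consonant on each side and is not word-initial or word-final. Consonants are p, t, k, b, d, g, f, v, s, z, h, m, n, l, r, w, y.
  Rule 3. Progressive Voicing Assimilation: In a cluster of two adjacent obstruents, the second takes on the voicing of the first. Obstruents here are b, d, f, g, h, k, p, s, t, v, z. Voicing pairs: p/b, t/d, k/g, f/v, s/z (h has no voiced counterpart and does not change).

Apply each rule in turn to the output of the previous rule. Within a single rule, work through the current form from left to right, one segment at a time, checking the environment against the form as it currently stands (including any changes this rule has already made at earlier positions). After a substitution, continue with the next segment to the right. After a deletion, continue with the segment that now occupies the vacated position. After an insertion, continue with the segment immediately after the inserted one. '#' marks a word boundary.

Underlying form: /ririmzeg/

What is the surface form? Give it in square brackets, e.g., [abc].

[rrmzek]

Rule 1 Word-Final Devoicing: [ririmzeg] → [ririmzek]
Rule 2 Medial Vowel Deletion: [ririmzek] → [rrmzek]
Rule 3 Progressive Voicing Assimilation: no change — [rrmzek]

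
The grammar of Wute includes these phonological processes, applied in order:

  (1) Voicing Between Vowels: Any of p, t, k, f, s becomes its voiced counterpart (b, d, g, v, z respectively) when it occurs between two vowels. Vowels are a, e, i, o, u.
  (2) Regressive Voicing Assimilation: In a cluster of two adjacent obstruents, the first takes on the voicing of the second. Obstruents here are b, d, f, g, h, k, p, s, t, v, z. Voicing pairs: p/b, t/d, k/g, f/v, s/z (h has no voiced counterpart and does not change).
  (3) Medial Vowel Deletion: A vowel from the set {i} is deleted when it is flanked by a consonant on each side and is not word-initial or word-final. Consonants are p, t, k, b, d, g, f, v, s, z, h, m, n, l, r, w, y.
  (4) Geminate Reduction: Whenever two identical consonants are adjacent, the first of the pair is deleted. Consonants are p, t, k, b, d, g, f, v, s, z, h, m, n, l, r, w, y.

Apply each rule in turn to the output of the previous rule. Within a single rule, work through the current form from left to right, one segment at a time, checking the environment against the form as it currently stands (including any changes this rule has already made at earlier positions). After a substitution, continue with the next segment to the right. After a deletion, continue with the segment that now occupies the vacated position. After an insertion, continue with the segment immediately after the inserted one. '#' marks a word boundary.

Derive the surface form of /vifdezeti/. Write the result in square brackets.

[vdezedi]

(1) Voicing Between Vowels: [vifdezeti] → [vifdezedi]
(2) Regressive Voicing Assimilation: [vifdezedi] → [vivdezedi]
(3) Medial Vowel Deletion: [vivdezedi] → [vvdezedi]
(4) Geminate Reduction: [vvdezedi] → [vdezedi]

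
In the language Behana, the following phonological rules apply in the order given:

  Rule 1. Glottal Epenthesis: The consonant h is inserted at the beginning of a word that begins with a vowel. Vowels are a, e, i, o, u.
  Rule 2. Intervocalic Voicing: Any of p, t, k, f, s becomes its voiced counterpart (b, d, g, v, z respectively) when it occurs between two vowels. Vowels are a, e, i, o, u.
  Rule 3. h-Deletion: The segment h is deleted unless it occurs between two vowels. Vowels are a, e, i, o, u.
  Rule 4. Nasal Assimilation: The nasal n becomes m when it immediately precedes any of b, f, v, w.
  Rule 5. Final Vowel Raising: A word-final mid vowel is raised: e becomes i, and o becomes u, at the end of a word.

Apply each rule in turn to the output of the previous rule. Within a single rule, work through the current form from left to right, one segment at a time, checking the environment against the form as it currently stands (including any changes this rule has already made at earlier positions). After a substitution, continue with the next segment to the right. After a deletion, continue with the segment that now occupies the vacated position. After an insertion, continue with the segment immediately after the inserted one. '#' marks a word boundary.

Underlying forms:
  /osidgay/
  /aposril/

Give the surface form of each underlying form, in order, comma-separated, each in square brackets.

/osidgay/:
  Rule 1 Glottal Epenthesis: [osidgay] → [hosidgay]
  Rule 2 Intervocalic Voicing: [hosidgay] → [hozidgay]
  Rule 3 h-Deletion: [hozidgay] → [ozidgay]
  Rule 4 Nasal Assimilation: no change — [ozidgay]
  Rule 5 Final Vowel Raising: no change — [ozidgay]
/aposril/:
  Rule 1 Glottal Epenthesis: [aposril] → [haposril]
  Rule 2 Intervocalic Voicing: [haposril] → [habosril]
  Rule 3 h-Deletion: [habosril] → [abosril]
  Rule 4 Nasal Assimilation: no change — [abosril]
  Rule 5 Final Vowel Raising: no change — [abosril]

[ozidgay], [abosril]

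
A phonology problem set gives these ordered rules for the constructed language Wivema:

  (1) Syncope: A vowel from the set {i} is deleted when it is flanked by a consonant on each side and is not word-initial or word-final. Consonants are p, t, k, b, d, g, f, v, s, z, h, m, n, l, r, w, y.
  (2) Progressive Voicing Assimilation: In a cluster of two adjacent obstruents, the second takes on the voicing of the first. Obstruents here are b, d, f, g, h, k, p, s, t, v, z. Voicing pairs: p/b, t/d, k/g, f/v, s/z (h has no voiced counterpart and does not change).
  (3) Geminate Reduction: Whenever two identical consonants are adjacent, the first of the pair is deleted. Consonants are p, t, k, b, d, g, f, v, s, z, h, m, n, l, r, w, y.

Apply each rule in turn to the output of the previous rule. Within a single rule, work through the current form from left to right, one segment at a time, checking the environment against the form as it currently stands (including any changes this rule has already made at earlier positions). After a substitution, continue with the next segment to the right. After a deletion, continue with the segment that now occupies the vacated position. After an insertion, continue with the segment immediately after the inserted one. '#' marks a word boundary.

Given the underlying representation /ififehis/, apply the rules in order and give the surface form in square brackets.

[ifehs]

(1) Syncope: [ififehis] → [iffehs]
(2) Progressive Voicing Assimilation: no change — [iffehs]
(3) Geminate Reduction: [iffehs] → [ifehs]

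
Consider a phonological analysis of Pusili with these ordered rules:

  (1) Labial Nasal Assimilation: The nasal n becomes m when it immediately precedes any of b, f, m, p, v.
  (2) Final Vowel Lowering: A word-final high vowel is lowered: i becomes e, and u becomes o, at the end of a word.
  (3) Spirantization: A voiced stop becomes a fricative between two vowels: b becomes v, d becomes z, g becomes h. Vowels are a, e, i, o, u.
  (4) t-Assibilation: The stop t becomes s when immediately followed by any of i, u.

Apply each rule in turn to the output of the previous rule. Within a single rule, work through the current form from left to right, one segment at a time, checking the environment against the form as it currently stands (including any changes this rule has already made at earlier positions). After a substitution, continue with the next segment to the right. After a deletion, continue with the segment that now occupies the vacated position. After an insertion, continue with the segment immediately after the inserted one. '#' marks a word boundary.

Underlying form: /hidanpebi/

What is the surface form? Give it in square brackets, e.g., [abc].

[hizampeve]

(1) Labial Nasal Assimilation: [hidanpebi] → [hidampebi]
(2) Final Vowel Lowering: [hidampebi] → [hidampebe]
(3) Spirantization: [hidampebe] → [hizampeve]
(4) t-Assibilation: no change — [hizampeve]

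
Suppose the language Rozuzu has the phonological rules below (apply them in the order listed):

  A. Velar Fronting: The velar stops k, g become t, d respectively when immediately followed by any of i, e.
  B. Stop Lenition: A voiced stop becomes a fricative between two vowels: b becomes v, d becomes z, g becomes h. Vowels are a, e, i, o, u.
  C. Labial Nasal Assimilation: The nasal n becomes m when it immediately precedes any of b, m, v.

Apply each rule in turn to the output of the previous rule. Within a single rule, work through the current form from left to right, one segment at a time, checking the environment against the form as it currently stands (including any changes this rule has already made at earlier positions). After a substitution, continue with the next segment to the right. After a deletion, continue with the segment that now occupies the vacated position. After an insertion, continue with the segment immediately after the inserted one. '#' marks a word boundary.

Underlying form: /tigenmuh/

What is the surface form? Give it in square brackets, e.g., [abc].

A Velar Fronting: [tigenmuh] → [tidenmuh]
B Stop Lenition: [tidenmuh] → [tizenmuh]
C Labial Nasal Assimilation: [tizenmuh] → [tizemmuh]

[tizemmuh]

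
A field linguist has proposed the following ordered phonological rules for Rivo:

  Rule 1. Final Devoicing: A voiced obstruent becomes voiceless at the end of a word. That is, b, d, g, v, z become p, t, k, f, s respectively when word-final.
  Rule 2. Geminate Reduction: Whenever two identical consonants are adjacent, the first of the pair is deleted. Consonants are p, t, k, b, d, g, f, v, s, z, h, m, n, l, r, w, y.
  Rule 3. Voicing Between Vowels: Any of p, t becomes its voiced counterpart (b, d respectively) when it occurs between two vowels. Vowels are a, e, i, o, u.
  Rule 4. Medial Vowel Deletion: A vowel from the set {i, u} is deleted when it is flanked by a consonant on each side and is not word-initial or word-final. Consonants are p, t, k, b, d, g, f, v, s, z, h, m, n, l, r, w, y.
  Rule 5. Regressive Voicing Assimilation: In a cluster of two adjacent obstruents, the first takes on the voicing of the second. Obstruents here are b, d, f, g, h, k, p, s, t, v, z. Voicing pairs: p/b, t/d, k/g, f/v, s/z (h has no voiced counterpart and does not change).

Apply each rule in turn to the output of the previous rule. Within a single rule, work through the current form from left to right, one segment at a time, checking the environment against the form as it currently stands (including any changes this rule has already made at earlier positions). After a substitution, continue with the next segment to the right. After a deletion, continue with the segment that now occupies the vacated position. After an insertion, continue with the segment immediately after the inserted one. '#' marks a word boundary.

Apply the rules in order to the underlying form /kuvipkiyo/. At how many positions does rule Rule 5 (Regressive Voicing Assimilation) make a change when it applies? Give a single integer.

2

Rule 1 Final Devoicing: no change — [kuvipkiyo]
Rule 2 Geminate Reduction: no change — [kuvipkiyo]
Rule 3 Voicing Between Vowels: no change — [kuvipkiyo]
Rule 4 Medial Vowel Deletion: [kuvipkiyo] → [kvpkyo]
Rule 5 Regressive Voicing Assimilation: [kvpkyo] → [gfpkyo]
Rule Rule 5 changed 2 position(s).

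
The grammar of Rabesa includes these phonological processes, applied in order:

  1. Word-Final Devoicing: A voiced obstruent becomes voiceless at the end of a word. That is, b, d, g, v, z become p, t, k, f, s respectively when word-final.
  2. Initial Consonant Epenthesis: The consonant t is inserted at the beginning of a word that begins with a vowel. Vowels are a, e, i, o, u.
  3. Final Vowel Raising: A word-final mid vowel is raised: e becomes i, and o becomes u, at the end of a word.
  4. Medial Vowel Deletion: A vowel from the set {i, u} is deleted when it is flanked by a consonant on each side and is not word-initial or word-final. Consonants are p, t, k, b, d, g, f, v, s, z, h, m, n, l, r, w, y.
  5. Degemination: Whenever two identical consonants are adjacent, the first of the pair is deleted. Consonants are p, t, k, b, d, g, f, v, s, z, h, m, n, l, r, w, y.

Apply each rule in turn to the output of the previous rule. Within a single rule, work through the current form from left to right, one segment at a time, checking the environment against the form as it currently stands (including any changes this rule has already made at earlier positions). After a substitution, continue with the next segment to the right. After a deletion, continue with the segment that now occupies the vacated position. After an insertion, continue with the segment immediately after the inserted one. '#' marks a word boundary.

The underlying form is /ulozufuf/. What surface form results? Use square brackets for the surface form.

[tlozf]

1 Word-Final Devoicing: no change — [ulozufuf]
2 Initial Consonant Epenthesis: [ulozufuf] → [tulozufuf]
3 Final Vowel Raising: no change — [tulozufuf]
4 Medial Vowel Deletion: [tulozufuf] → [tlozff]
5 Degemination: [tlozff] → [tlozf]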